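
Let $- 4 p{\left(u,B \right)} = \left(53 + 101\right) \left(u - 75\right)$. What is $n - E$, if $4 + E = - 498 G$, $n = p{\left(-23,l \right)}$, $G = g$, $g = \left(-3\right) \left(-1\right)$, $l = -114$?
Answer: $5271$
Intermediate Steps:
$p{\left(u,B \right)} = \frac{5775}{2} - \frac{77 u}{2}$ ($p{\left(u,B \right)} = - \frac{\left(53 + 101\right) \left(u - 75\right)}{4} = - \frac{154 \left(-75 + u\right)}{4} = - \frac{-11550 + 154 u}{4} = \frac{5775}{2} - \frac{77 u}{2}$)
$g = 3$
$G = 3$
$n = 3773$ ($n = \frac{5775}{2} - - \frac{1771}{2} = \frac{5775}{2} + \frac{1771}{2} = 3773$)
$E = -1498$ ($E = -4 - 1494 = -1498$)
$n - E = 3773 - -1498 = 3773 + 1498 = 5271$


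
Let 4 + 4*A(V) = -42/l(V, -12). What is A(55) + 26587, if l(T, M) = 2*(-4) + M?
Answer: 1063461/40 ≈ 26587.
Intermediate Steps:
l(T, M) = -8 + M
A(V) = -19/40 (A(V) = -1 + (-42/(-8 - 12))/4 = -1 + (-42/(-20))/4 = -1 + (-42*(-1/20))/4 = -1 + (¼)*(21/10) = -1 + 21/40 = -19/40)
A(55) + 26587 = -19/40 + 26587 = 1063461/40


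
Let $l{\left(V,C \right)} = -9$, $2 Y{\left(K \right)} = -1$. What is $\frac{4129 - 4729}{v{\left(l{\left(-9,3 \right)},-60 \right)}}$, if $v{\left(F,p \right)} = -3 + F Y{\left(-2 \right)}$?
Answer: $-400$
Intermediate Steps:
$Y{\left(K \right)} = - \frac{1}{2}$ ($Y{\left(K \right)} = \frac{1}{2} \left(-1\right) = - \frac{1}{2}$)
$v{\left(F,p \right)} = -3 - \frac{F}{2}$ ($v{\left(F,p \right)} = -3 + F \left(- \frac{1}{2}\right) = -3 - \frac{F}{2}$)
$\frac{4129 - 4729}{v{\left(l{\left(-9,3 \right)},-60 \right)}} = \frac{4129 - 4729}{-3 - - \frac{9}{2}} = - \frac{600}{-3 + \frac{9}{2}} = - \frac{600}{\frac{3}{2}} = \left(-600\right) \frac{2}{3} = -400$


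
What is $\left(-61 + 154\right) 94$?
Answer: $8742$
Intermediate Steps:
$\left(-61 + 154\right) 94 = 93 \cdot 94 = 8742$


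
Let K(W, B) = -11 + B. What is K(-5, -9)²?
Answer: 400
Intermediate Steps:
K(-5, -9)² = (-11 - 9)² = (-20)² = 400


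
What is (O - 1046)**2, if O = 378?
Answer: 446224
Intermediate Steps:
(O - 1046)**2 = (378 - 1046)**2 = (-668)**2 = 446224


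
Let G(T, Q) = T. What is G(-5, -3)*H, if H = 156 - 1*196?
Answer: 200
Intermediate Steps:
H = -40 (H = 156 - 196 = -40)
G(-5, -3)*H = -5*(-40) = 200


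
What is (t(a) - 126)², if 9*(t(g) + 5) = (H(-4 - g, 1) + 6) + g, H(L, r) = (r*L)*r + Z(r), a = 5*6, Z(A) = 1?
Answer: 153664/9 ≈ 17074.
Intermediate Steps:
a = 30
H(L, r) = 1 + L*r² (H(L, r) = (r*L)*r + 1 = (L*r)*r + 1 = L*r² + 1 = 1 + L*r²)
t(g) = -14/3 (t(g) = -5 + (((1 + (-4 - g)*1²) + 6) + g)/9 = -5 + (((1 + (-4 - g)*1) + 6) + g)/9 = -5 + (((1 + (-4 - g)) + 6) + g)/9 = -5 + (((-3 - g) + 6) + g)/9 = -5 + ((3 - g) + g)/9 = -5 + (⅑)*3 = -5 + ⅓ = -14/3)
(t(a) - 126)² = (-14/3 - 126)² = (-392/3)² = 153664/9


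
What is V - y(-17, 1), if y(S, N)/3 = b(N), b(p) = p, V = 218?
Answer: 215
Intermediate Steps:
y(S, N) = 3*N
V - y(-17, 1) = 218 - 3 = 215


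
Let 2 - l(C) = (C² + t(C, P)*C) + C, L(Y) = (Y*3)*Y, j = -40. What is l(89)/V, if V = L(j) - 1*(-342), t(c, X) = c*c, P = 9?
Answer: -237659/1714 ≈ -138.66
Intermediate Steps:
t(c, X) = c²
L(Y) = 3*Y² (L(Y) = (3*Y)*Y = 3*Y²)
l(C) = 2 - C - C² - C³ (l(C) = 2 - ((C² + C²*C) + C) = 2 - ((C² + C³) + C) = 2 - (C + C² + C³) = 2 + (-C - C² - C³) = 2 - C - C² - C³)
V = 5142 (V = 3*(-40)² - 1*(-342) = 3*1600 + 342 = 4800 + 342 = 5142)
l(89)/V = (2 - 1*89 - 1*89² - 1*89³)/5142 = (2 - 89 - 1*7921 - 1*704969)*(1/5142) = (2 - 89 - 7921 - 704969)*(1/5142) = -712977*1/5142 = -237659/1714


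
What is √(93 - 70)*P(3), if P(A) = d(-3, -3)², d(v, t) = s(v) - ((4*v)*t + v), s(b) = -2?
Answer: 1225*√23 ≈ 5874.9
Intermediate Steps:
d(v, t) = -2 - v - 4*t*v (d(v, t) = -2 - ((4*v)*t + v) = -2 - (4*t*v + v) = -2 - (v + 4*t*v) = -2 + (-v - 4*t*v) = -2 - v - 4*t*v)
P(A) = 1225 (P(A) = (-2 - 1*(-3) - 4*(-3)*(-3))² = (-2 + 3 - 36)² = (-35)² = 1225)
√(93 - 70)*P(3) = √(93 - 70)*1225 = √23*1225 = 1225*√23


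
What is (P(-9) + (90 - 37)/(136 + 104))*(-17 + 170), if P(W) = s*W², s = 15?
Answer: 14874303/80 ≈ 1.8593e+5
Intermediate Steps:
P(W) = 15*W²
(P(-9) + (90 - 37)/(136 + 104))*(-17 + 170) = (15*(-9)² + (90 - 37)/(136 + 104))*(-17 + 170) = (15*81 + 53/240)*153 = (1215 + 53*(1/240))*153 = (1215 + 53/240)*153 = (291653/240)*153 = 14874303/80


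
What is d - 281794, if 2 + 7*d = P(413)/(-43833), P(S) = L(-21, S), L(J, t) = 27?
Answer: -28821074169/102277 ≈ -2.8179e+5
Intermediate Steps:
P(S) = 27
d = -29231/102277 (d = -2/7 + (27/(-43833))/7 = -2/7 + (27*(-1/43833))/7 = -2/7 + (⅐)*(-9/14611) = -2/7 - 9/102277 = -29231/102277 ≈ -0.28580)
d - 281794 = -29231/102277 - 281794 = -28821074169/102277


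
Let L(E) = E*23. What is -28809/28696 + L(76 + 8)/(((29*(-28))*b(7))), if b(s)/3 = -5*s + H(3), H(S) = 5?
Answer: -12201911/12482760 ≈ -0.97750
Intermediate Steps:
b(s) = 15 - 15*s (b(s) = 3*(-5*s + 5) = 3*(5 - 5*s) = 15 - 15*s)
L(E) = 23*E
-28809/28696 + L(76 + 8)/(((29*(-28))*b(7))) = -28809/28696 + (23*(76 + 8))/(((29*(-28))*(15 - 15*7))) = -28809*1/28696 + (23*84)/((-812*(15 - 105))) = -28809/28696 + 1932/((-812*(-90))) = -28809/28696 + 1932/73080 = -28809/28696 + 1932*(1/73080) = -28809/28696 + 23/870 = -12201911/12482760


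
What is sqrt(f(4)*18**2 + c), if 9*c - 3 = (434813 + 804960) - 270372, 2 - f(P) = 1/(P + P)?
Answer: sqrt(3899486)/6 ≈ 329.12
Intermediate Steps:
f(P) = 2 - 1/(2*P) (f(P) = 2 - 1/(P + P) = 2 - 1/(2*P))
c = 969404/9 (c = 1/3 + ((434813 + 804960) - 270372)/9 = 1/3 + (1239773 - 270372)/9 = 1/3 + (1/9)*969401 = 1/3 + 969401/9 = 969404/9 ≈ 1.0771e+5)
sqrt(f(4)*18**2 + c) = sqrt((2 - 1/2/4)*18**2 + 969404/9) = sqrt((2 - 1/2*1/4)*324 + 969404/9) = sqrt((2 - 1/8)*324 + 969404/9) = sqrt((15/8)*324 + 969404/9) = sqrt(1215/2 + 969404/9) = sqrt(1949743/18) = sqrt(3899486)/6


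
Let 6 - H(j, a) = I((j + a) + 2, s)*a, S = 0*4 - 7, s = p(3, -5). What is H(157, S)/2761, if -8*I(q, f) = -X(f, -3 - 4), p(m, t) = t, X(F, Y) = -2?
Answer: 17/11044 ≈ 0.0015393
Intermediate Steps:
s = -5
I(q, f) = -1/4 (I(q, f) = -(-1)*(-2)/8 = -1/8*2 = -1/4)
S = -7 (S = 0 - 7 = -7)
H(j, a) = 6 + a/4 (H(j, a) = 6 - (-1)*a/4 = 6 + a/4)
H(157, S)/2761 = (6 + (1/4)*(-7))/2761 = (6 - 7/4)*(1/2761) = (17/4)*(1/2761) = 17/11044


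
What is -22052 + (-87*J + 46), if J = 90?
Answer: -29836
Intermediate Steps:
-22052 + (-87*J + 46) = -22052 + (-87*90 + 46) = -22052 + (-7830 + 46) = -22052 - 7784 = -29836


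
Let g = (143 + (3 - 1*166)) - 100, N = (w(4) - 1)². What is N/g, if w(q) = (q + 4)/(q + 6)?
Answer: -1/3000 ≈ -0.00033333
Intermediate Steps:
w(q) = (4 + q)/(6 + q)
N = 1/25 (N = ((4 + 4)/(6 + 4) - 1)² = (8/10 - 1)² = ((⅒)*8 - 1)² = (⅘ - 1)² = (-⅕)² = 1/25 ≈ 0.040000)
g = -120 (g = (143 + (3 - 166)) - 100 = (143 - 163) - 100 = -20 - 100 = -120)
N/g = (1/25)/(-120) = (1/25)*(-1/120) = -1/3000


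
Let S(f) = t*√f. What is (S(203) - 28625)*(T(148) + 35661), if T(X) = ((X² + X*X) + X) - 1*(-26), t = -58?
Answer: -2279780875 - 4619294*√203 ≈ -2.3456e+9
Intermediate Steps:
S(f) = -58*√f
T(X) = 26 + X + 2*X² (T(X) = ((X² + X²) + X) + 26 = (2*X² + X) + 26 = (X + 2*X²) + 26 = 26 + X + 2*X²)
(S(203) - 28625)*(T(148) + 35661) = (-58*√203 - 28625)*((26 + 148 + 2*148²) + 35661) = (-28625 - 58*√203)*((26 + 148 + 2*21904) + 35661) = (-28625 - 58*√203)*((26 + 148 + 43808) + 35661) = (-28625 - 58*√203)*(43982 + 35661) = (-28625 - 58*√203)*79643 = -2279780875 - 4619294*√203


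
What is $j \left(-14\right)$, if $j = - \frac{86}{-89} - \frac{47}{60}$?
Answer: $- \frac{6839}{2670} \approx -2.5614$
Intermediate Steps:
$j = \frac{977}{5340}$ ($j = \left(-86\right) \left(- \frac{1}{89}\right) - \frac{47}{60} = \frac{86}{89} - \frac{47}{60} = \frac{977}{5340} \approx 0.18296$)
$j \left(-14\right) = \frac{977}{5340} \left(-14\right) = - \frac{6839}{2670}$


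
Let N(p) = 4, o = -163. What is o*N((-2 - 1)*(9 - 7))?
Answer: -652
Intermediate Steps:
o*N((-2 - 1)*(9 - 7)) = -163*4 = -652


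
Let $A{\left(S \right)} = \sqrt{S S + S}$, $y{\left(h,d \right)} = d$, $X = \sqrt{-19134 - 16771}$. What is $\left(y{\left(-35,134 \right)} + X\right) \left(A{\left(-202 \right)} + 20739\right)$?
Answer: $\left(134 + i \sqrt{35905}\right) \left(20739 + \sqrt{40602}\right) \approx 2.806 \cdot 10^{6} + 3.9679 \cdot 10^{6} i$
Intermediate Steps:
$X = i \sqrt{35905}$ ($X = \sqrt{-35905} = i \sqrt{35905} \approx 189.49 i$)
$A{\left(S \right)} = \sqrt{S + S^{2}}$ ($A{\left(S \right)} = \sqrt{S^{2} + S} = \sqrt{S + S^{2}}$)
$\left(y{\left(-35,134 \right)} + X\right) \left(A{\left(-202 \right)} + 20739\right) = \left(134 + i \sqrt{35905}\right) \left(\sqrt{- 202 \left(1 - 202\right)} + 20739\right) = \left(134 + i \sqrt{35905}\right) \left(\sqrt{\left(-202\right) \left(-201\right)} + 20739\right) = \left(134 + i \sqrt{35905}\right) \left(\sqrt{40602} + 20739\right) = \left(134 + i \sqrt{35905}\right) \left(20739 + \sqrt{40602}\right)$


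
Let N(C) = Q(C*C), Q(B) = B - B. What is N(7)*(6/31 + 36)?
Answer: 0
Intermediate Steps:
Q(B) = 0
N(C) = 0
N(7)*(6/31 + 36) = 0*(6/31 + 36) = 0*(1122/31) = 0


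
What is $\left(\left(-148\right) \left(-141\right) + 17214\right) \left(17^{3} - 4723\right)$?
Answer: $7235580$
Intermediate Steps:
$\left(\left(-148\right) \left(-141\right) + 17214\right) \left(17^{3} - 4723\right) = \left(20868 + 17214\right) \left(4913 - 4723\right) = 38082 \cdot 190 = 7235580$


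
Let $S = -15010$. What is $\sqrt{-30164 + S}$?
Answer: $i \sqrt{45174} \approx 212.54 i$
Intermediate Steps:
$\sqrt{-30164 + S} = \sqrt{-30164 - 15010} = \sqrt{-45174} = i \sqrt{45174}$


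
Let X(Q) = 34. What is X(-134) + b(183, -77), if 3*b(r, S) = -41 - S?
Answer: 46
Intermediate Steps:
b(r, S) = -41/3 - S/3 (b(r, S) = (-41 - S)/3 = -41/3 - S/3)
X(-134) + b(183, -77) = 34 + (-41/3 - ⅓*(-77)) = 34 + (-41/3 + 77/3) = 34 + 12 = 46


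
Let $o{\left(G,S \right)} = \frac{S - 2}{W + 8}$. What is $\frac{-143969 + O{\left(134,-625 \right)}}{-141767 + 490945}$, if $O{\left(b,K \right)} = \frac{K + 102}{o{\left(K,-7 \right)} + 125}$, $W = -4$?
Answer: $- \frac{70690871}{171446398} \approx -0.41232$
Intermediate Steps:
$o{\left(G,S \right)} = - \frac{1}{2} + \frac{S}{4}$ ($o{\left(G,S \right)} = \frac{S - 2}{-4 + 8} = \frac{-2 + S}{4} = \left(-2 + S\right) \frac{1}{4} = - \frac{1}{2} + \frac{S}{4}$)
$O{\left(b,K \right)} = \frac{408}{491} + \frac{4 K}{491}$ ($O{\left(b,K \right)} = \frac{K + 102}{\left(- \frac{1}{2} + \frac{1}{4} \left(-7\right)\right) + 125} = \frac{102 + K}{\left(- \frac{1}{2} - \frac{7}{4}\right) + 125} = \frac{102 + K}{- \frac{9}{4} + 125} = \frac{102 + K}{\frac{491}{4}} = \left(102 + K\right) \frac{4}{491} = \frac{408}{491} + \frac{4 K}{491}$)
$\frac{-143969 + O{\left(134,-625 \right)}}{-141767 + 490945} = \frac{-143969 + \left(\frac{408}{491} + \frac{4}{491} \left(-625\right)\right)}{-141767 + 490945} = \frac{-143969 + \left(\frac{408}{491} - \frac{2500}{491}\right)}{349178} = \left(-143969 - \frac{2092}{491}\right) \frac{1}{349178} = \left(- \frac{70690871}{491}\right) \frac{1}{349178} = - \frac{70690871}{171446398}$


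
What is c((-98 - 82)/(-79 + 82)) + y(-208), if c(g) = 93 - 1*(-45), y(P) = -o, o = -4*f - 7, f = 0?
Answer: 145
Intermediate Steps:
o = -7 (o = -4*0 - 7 = 0 - 7 = -7)
y(P) = 7 (y(P) = -1*(-7) = 7)
c(g) = 138 (c(g) = 93 + 45 = 138)
c((-98 - 82)/(-79 + 82)) + y(-208) = 138 + 7 = 145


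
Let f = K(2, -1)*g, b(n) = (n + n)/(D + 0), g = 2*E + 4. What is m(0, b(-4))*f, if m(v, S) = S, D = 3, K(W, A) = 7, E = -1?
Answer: -112/3 ≈ -37.333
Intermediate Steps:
g = 2 (g = 2*(-1) + 4 = -2 + 4 = 2)
b(n) = 2*n/3 (b(n) = (n + n)/(3 + 0) = (2*n)/3 = (2*n)*(1/3) = 2*n/3)
f = 14 (f = 7*2 = 14)
m(0, b(-4))*f = ((2/3)*(-4))*14 = -8/3*14 = -112/3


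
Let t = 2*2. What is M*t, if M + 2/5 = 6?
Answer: 112/5 ≈ 22.400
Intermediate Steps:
M = 28/5 (M = -⅖ + 6 = 28/5 ≈ 5.6000)
t = 4
M*t = (28/5)*4 = 112/5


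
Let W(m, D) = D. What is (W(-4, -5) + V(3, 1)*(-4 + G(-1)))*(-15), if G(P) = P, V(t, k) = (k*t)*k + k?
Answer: 375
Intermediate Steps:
V(t, k) = k + t*k² (V(t, k) = t*k² + k = k + t*k²)
(W(-4, -5) + V(3, 1)*(-4 + G(-1)))*(-15) = (-5 + (1*(1 + 1*3))*(-4 - 1))*(-15) = (-5 + (1*(1 + 3))*(-5))*(-15) = (-5 + (1*4)*(-5))*(-15) = (-5 + 4*(-5))*(-15) = (-5 - 20)*(-15) = -25*(-15) = 375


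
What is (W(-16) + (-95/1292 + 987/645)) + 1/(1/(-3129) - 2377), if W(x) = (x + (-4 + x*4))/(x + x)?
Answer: 443791344153/108738209080 ≈ 4.0813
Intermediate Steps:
W(x) = (-4 + 5*x)/(2*x) (W(x) = (x + (-4 + 4*x))/((2*x)) = (-4 + 5*x)*(1/(2*x)) = (-4 + 5*x)/(2*x))
(W(-16) + (-95/1292 + 987/645)) + 1/(1/(-3129) - 2377) = ((5/2 - 2/(-16)) + (-95/1292 + 987/645)) + 1/(1/(-3129) - 2377) = ((5/2 - 2*(-1/16)) + (-95*1/1292 + 987*(1/645))) + 1/(-1/3129 - 2377) = ((5/2 + ⅛) + (-5/68 + 329/215)) + 1/(-7437634/3129) = (21/8 + 21297/14620) - 3129/7437634 = 119349/29240 - 3129/7437634 = 443791344153/108738209080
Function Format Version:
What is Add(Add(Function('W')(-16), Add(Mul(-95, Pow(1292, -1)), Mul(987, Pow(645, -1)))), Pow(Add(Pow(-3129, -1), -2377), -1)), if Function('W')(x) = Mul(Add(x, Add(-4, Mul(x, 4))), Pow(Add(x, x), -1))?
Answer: Rational(443791344153, 108738209080) ≈ 4.0813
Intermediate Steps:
Function('W')(x) = Mul(Rational(1, 2), Pow(x, -1), Add(-4, Mul(5, x))) (Function('W')(x) = Mul(Add(x, Add(-4, Mul(4, x))), Pow(Mul(2, x), -1)) = Mul(Add(-4, Mul(5, x)), Mul(Rational(1, 2), Pow(x, -1))) = Mul(Rational(1, 2), Pow(x, -1), Add(-4, Mul(5, x))))
Add(Add(Function('W')(-16), Add(Mul(-95, Pow(1292, -1)), Mul(987, Pow(645, -1)))), Pow(Add(Pow(-3129, -1), -2377), -1)) = Add(Add(Add(Rational(5, 2), Mul(-2, Pow(-16, -1))), Add(Mul(-95, Pow(1292, -1)), Mul(987, Pow(645, -1)))), Pow(Add(Pow(-3129, -1), -2377), -1)) = Add(Add(Add(Rational(5, 2), Mul(-2, Rational(-1, 16))), Add(Mul(-95, Rational(1, 1292)), Mul(987, Rational(1, 645)))), Pow(Add(Rational(-1, 3129), -2377), -1)) = Add(Add(Add(Rational(5, 2), Rational(1, 8)), Add(Rational(-5, 68), Rational(329, 215))), Pow(Rational(-7437634, 3129), -1)) = Add(Add(Rational(21, 8), Rational(21297, 14620)), Rational(-3129, 7437634)) = Add(Rational(119349, 29240), Rational(-3129, 7437634)) = Rational(443791344153, 108738209080)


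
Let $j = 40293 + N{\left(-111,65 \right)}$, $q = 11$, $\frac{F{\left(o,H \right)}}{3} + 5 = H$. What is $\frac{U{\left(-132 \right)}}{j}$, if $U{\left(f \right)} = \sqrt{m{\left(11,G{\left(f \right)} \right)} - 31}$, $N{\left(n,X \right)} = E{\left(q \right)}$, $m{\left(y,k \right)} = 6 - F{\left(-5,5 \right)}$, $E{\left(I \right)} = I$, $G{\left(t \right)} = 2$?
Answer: $\frac{5 i}{40304} \approx 0.00012406 i$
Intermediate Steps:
$F{\left(o,H \right)} = -15 + 3 H$
$m{\left(y,k \right)} = 6$ ($m{\left(y,k \right)} = 6 - \left(-15 + 3 \cdot 5\right) = 6 - \left(-15 + 15\right) = 6 - 0 = 6 + 0 = 6$)
$N{\left(n,X \right)} = 11$
$U{\left(f \right)} = 5 i$ ($U{\left(f \right)} = \sqrt{6 - 31} = \sqrt{-25} = 5 i$)
$j = 40304$ ($j = 40293 + 11 = 40304$)
$\frac{U{\left(-132 \right)}}{j} = \frac{5 i}{40304}$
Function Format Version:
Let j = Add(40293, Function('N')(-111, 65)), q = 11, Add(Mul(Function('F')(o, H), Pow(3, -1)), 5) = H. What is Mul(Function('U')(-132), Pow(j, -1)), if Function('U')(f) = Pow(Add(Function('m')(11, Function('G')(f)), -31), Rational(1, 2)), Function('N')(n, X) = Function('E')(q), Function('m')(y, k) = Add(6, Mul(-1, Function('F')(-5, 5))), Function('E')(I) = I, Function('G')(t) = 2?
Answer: Mul(Rational(5, 40304), I) ≈ Mul(0.00012406, I)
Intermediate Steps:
Function('F')(o, H) = Add(-15, Mul(3, H))
Function('m')(y, k) = 6 (Function('m')(y, k) = Add(6, Mul(-1, Add(-15, Mul(3, 5)))) = Add(6, Mul(-1, Add(-15, 15))) = Add(6, Mul(-1, 0)) = Add(6, 0) = 6)
Function('N')(n, X) = 11
Function('U')(f) = Mul(5, I) (Function('U')(f) = Pow(Add(6, -31), Rational(1, 2)) = Pow(-25, Rational(1, 2)) = Mul(5, I))
j = 40304 (j = Add(40293, 11) = 40304)
Mul(Function('U')(-132), Pow(j, -1)) = Mul(Mul(5, I), Pow(40304, -1)) = Mul(Mul(5, I), Rational(1, 40304)) = Mul(Rational(5, 40304), I)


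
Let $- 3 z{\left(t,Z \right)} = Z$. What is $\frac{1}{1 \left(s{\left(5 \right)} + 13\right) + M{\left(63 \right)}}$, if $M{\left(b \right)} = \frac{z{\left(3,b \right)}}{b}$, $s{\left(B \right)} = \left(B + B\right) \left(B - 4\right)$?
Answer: $\frac{3}{68} \approx 0.044118$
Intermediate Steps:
$z{\left(t,Z \right)} = - \frac{Z}{3}$
$s{\left(B \right)} = 2 B \left(-4 + B\right)$
$M{\left(b \right)} = - \frac{1}{3}$ ($M{\left(b \right)} = \frac{\left(- \frac{1}{3}\right) b}{b} = - \frac{1}{3}$)
$\frac{1}{1 \left(s{\left(5 \right)} + 13\right) + M{\left(63 \right)}} = \frac{1}{1 \left(2 \cdot 5 \left(-4 + 5\right) + 13\right) - \frac{1}{3}} = \frac{1}{1 \left(2 \cdot 5 \cdot 1 + 13\right) - \frac{1}{3}} = \frac{1}{1 \left(10 + 13\right) - \frac{1}{3}} = \frac{1}{1 \cdot 23 - \frac{1}{3}} = \frac{1}{23 - \frac{1}{3}} = \frac{1}{\frac{68}{3}} = \frac{3}{68}$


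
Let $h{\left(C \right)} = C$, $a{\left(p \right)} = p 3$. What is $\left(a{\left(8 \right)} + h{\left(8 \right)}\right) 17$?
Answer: $544$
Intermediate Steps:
$a{\left(p \right)} = 3 p$
$\left(a{\left(8 \right)} + h{\left(8 \right)}\right) 17 = \left(3 \cdot 8 + 8\right) 17 = \left(24 + 8\right) 17 = 32 \cdot 17 = 544$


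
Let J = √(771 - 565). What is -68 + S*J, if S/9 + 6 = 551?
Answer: -68 + 4905*√206 ≈ 70332.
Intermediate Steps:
S = 4905 (S = -54 + 9*551 = -54 + 4959 = 4905)
J = √206 ≈ 14.353
-68 + S*J = -68 + 4905*√206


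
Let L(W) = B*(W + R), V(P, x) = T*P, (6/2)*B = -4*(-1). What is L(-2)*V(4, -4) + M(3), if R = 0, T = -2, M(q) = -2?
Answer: 58/3 ≈ 19.333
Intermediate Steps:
B = 4/3 (B = (-4*(-1))/3 = (1/3)*4 = 4/3 ≈ 1.3333)
V(P, x) = -2*P
L(W) = 4*W/3 (L(W) = 4*(W + 0)/3 = 4*W/3)
L(-2)*V(4, -4) + M(3) = ((4/3)*(-2))*(-2*4) - 2 = -8/3*(-8) - 2 = 64/3 - 2 = 58/3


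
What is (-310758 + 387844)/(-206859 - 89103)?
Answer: -38543/147981 ≈ -0.26046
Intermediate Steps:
(-310758 + 387844)/(-206859 - 89103) = 77086/(-295962) = 77086*(-1/295962) = -38543/147981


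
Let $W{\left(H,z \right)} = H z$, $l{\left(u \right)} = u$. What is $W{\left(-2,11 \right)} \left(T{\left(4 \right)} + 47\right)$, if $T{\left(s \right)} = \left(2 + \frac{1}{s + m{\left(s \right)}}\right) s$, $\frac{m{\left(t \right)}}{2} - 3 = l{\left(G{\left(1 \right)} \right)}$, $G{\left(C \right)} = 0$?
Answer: $- \frac{6094}{5} \approx -1218.8$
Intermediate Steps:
$m{\left(t \right)} = 6$ ($m{\left(t \right)} = 6 + 2 \cdot 0 = 6 + 0 = 6$)
$T{\left(s \right)} = s \left(2 + \frac{1}{6 + s}\right)$ ($T{\left(s \right)} = \left(2 + \frac{1}{s + 6}\right) s = \left(2 + \frac{1}{6 + s}\right) s = s \left(2 + \frac{1}{6 + s}\right)$)
$W{\left(-2,11 \right)} \left(T{\left(4 \right)} + 47\right) = \left(-2\right) 11 \left(\frac{4 \left(13 + 2 \cdot 4\right)}{6 + 4} + 47\right) = - 22 \left(\frac{4 \left(13 + 8\right)}{10} + 47\right) = - 22 \left(4 \cdot \frac{1}{10} \cdot 21 + 47\right) = - 22 \left(\frac{42}{5} + 47\right) = \left(-22\right) \frac{277}{5} = - \frac{6094}{5}$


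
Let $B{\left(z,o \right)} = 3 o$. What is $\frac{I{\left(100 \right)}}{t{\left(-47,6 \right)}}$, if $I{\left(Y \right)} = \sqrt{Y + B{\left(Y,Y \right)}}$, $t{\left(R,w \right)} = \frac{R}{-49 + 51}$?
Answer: $- \frac{40}{47} \approx -0.85106$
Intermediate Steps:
$t{\left(R,w \right)} = \frac{R}{2}$
$I{\left(Y \right)} = 2 \sqrt{Y}$ ($I{\left(Y \right)} = \sqrt{Y + 3 Y} = \sqrt{4 Y} = 2 \sqrt{Y}$)
$\frac{I{\left(100 \right)}}{t{\left(-47,6 \right)}} = \frac{2 \sqrt{100}}{\frac{1}{2} \left(-47\right)} = \frac{2 \cdot 10}{- \frac{47}{2}} = 20 \left(- \frac{2}{47}\right) = - \frac{40}{47}$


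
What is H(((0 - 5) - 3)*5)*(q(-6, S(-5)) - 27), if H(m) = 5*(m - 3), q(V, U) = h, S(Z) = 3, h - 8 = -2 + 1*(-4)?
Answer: 5375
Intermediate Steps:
h = 2 (h = 8 + (-2 + 1*(-4)) = 8 + (-2 - 4) = 8 - 6 = 2)
q(V, U) = 2
H(m) = -15 + 5*m (H(m) = 5*(-3 + m) = -15 + 5*m)
H(((0 - 5) - 3)*5)*(q(-6, S(-5)) - 27) = (-15 + 5*(((0 - 5) - 3)*5))*(2 - 27) = (-15 + 5*((-5 - 3)*5))*(-25) = (-15 + 5*(-8*5))*(-25) = (-15 + 5*(-40))*(-25) = (-15 - 200)*(-25) = -215*(-25) = 5375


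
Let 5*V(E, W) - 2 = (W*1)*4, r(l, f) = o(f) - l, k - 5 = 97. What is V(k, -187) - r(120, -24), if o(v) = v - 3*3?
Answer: 19/5 ≈ 3.8000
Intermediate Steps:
k = 102 (k = 5 + 97 = 102)
o(v) = -9 + v (o(v) = v - 9 = -9 + v)
r(l, f) = -9 + f - l (r(l, f) = (-9 + f) - l = -9 + f - l)
V(E, W) = ⅖ + 4*W/5 (V(E, W) = ⅖ + ((W*1)*4)/5 = ⅖ + (W*4)/5 = ⅖ + (4*W)/5 = ⅖ + 4*W/5)
V(k, -187) - r(120, -24) = (⅖ + (⅘)*(-187)) - (-9 - 24 - 1*120) = (⅖ - 748/5) - (-9 - 24 - 120) = -746/5 - 1*(-153) = -746/5 + 153 = 19/5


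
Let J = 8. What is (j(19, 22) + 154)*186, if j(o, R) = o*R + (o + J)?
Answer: 111414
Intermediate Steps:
j(o, R) = 8 + o + R*o (j(o, R) = o*R + (o + 8) = R*o + (8 + o) = 8 + o + R*o)
(j(19, 22) + 154)*186 = ((8 + 19 + 22*19) + 154)*186 = ((8 + 19 + 418) + 154)*186 = (445 + 154)*186 = 599*186 = 111414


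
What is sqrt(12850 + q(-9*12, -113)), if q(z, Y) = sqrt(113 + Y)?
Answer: 5*sqrt(514) ≈ 113.36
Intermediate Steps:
sqrt(12850 + q(-9*12, -113)) = sqrt(12850 + sqrt(113 - 113)) = sqrt(12850 + sqrt(0)) = sqrt(12850 + 0) = sqrt(12850) = 5*sqrt(514)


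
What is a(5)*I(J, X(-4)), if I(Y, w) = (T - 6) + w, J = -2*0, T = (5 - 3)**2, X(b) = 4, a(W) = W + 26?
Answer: 62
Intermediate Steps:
a(W) = 26 + W
T = 4 (T = 2**2 = 4)
J = 0
I(Y, w) = -2 + w (I(Y, w) = (4 - 6) + w = -2 + w)
a(5)*I(J, X(-4)) = (26 + 5)*(-2 + 4) = 31*2 = 62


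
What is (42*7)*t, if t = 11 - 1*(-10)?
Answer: 6174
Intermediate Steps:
t = 21 (t = 11 + 10 = 21)
(42*7)*t = (42*7)*21 = 294*21 = 6174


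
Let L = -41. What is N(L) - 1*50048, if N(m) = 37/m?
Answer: -2052005/41 ≈ -50049.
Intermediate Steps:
N(L) - 1*50048 = 37/(-41) - 1*50048 = 37*(-1/41) - 50048 = -37/41 - 50048 = -2052005/41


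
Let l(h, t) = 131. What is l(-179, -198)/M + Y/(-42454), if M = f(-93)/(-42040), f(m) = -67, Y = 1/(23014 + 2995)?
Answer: 6081017780262573/73980467762 ≈ 82198.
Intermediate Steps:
Y = 1/26009 ≈ 3.8448e-5
M = 67/42040 (M = -67/(-42040) = -67*(-1/42040) = 67/42040 ≈ 0.0015937)
l(-179, -198)/M + Y/(-42454) = 131/(67/42040) + (1/26009)/(-42454) = 131*(42040/67) + (1/26009)*(-1/42454) = 5507240/67 - 1/1104186086 = 6081017780262573/73980467762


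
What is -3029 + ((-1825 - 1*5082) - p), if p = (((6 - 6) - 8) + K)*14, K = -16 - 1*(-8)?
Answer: -9712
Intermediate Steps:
K = -8 (K = -16 + 8 = -8)
p = -224 (p = (((6 - 6) - 8) - 8)*14 = ((0 - 8) - 8)*14 = (-8 - 8)*14 = -16*14 = -224)
-3029 + ((-1825 - 1*5082) - p) = -3029 + ((-1825 - 1*5082) - 1*(-224)) = -3029 + ((-1825 - 5082) + 224) = -3029 + (-6907 + 224) = -3029 - 6683 = -9712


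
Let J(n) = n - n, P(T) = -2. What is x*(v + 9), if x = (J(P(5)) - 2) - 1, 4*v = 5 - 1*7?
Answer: -51/2 ≈ -25.500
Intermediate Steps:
v = -1/2 (v = (5 - 1*7)/4 = (5 - 7)/4 = (1/4)*(-2) = -1/2 ≈ -0.50000)
J(n) = 0
x = -3 (x = (0 - 2) - 1 = -2 - 1 = -3)
x*(v + 9) = -3*(-1/2 + 9) = -3*17/2 = -51/2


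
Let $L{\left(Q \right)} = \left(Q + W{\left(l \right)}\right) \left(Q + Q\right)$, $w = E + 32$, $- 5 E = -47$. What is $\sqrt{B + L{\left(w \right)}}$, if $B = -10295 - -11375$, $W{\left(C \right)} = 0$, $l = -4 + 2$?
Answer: $\frac{3 \sqrt{12522}}{5} \approx 67.141$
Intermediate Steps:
$E = \frac{47}{5}$ ($E = \left(- \frac{1}{5}\right) \left(-47\right) = \frac{47}{5} \approx 9.4$)
$l = -2$
$B = 1080$ ($B = -10295 + 11375 = 1080$)
$w = \frac{207}{5}$ ($w = \frac{47}{5} + 32 = \frac{207}{5} \approx 41.4$)
$L{\left(Q \right)} = 2 Q^{2}$ ($L{\left(Q \right)} = \left(Q + 0\right) \left(Q + Q\right) = Q 2 Q = 2 Q^{2}$)
$\sqrt{B + L{\left(w \right)}} = \sqrt{1080 + 2 \left(\frac{207}{5}\right)^{2}} = \sqrt{1080 + 2 \cdot \frac{42849}{25}} = \sqrt{1080 + \frac{85698}{25}} = \sqrt{\frac{112698}{25}} = \frac{3 \sqrt{12522}}{5}$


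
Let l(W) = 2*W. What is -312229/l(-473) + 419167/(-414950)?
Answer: 750947044/2282225 ≈ 329.04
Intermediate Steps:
-312229/l(-473) + 419167/(-414950) = -312229/(2*(-473)) + 419167/(-414950) = -312229/(-946) + 419167*(-1/414950) = -312229*(-1/946) - 419167/414950 = 312229/946 - 419167/414950 = 750947044/2282225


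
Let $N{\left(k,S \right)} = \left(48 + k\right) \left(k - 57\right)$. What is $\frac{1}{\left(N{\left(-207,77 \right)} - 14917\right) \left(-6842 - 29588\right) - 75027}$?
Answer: $- \frac{1}{985834397} \approx -1.0144 \cdot 10^{-9}$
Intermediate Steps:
$N{\left(k,S \right)} = \left(-57 + k\right) \left(48 + k\right)$ ($N{\left(k,S \right)} = \left(48 + k\right) \left(-57 + k\right) = \left(-57 + k\right) \left(48 + k\right)$)
$\frac{1}{\left(N{\left(-207,77 \right)} - 14917\right) \left(-6842 - 29588\right) - 75027} = \frac{1}{\left(\left(-2736 + \left(-207\right)^{2} - -1863\right) - 14917\right) \left(-6842 - 29588\right) - 75027} = \frac{1}{\left(\left(-2736 + 42849 + 1863\right) - 14917\right) \left(-36430\right) - 75027} = \frac{1}{\left(41976 - 14917\right) \left(-36430\right) - 75027} = \frac{1}{27059 \left(-36430\right) - 75027} = \frac{1}{-985759370 - 75027} = \frac{1}{-985834397} = - \frac{1}{985834397}$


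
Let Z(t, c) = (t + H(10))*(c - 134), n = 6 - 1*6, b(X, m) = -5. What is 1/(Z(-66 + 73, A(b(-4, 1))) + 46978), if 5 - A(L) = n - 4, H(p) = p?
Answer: 1/44853 ≈ 2.2295e-5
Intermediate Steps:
n = 0 (n = 6 - 6 = 0)
A(L) = 9 (A(L) = 5 - (0 - 4) = 5 - 1*(-4) = 5 + 4 = 9)
Z(t, c) = (-134 + c)*(10 + t) (Z(t, c) = (t + 10)*(c - 134) = (10 + t)*(-134 + c) = (-134 + c)*(10 + t))
1/(Z(-66 + 73, A(b(-4, 1))) + 46978) = 1/((-1340 - 134*(-66 + 73) + 10*9 + 9*(-66 + 73)) + 46978) = 1/((-1340 - 134*7 + 90 + 9*7) + 46978) = 1/((-1340 - 938 + 90 + 63) + 46978) = 1/(-2125 + 46978) = 1/44853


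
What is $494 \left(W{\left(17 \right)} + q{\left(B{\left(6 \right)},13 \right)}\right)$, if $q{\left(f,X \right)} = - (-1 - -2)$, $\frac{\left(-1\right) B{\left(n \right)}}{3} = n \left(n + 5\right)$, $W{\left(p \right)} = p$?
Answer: $7904$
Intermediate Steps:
$B{\left(n \right)} = - 3 n \left(5 + n\right)$ ($B{\left(n \right)} = - 3 n \left(n + 5\right) = - 3 n \left(5 + n\right)$)
$q{\left(f,X \right)} = -1$ ($q{\left(f,X \right)} = - (-1 + 2) = \left(-1\right) 1 = -1$)
$494 \left(W{\left(17 \right)} + q{\left(B{\left(6 \right)},13 \right)}\right) = 494 \left(17 - 1\right) = 494 \cdot 16 = 7904$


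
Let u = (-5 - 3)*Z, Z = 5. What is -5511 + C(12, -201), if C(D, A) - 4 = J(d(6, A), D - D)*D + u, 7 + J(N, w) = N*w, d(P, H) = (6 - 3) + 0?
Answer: -5631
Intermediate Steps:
d(P, H) = 3 (d(P, H) = 3 + 0 = 3)
J(N, w) = -7 + N*w
u = -40 (u = (-5 - 3)*5 = -8*5 = -40)
C(D, A) = -36 - 7*D (C(D, A) = 4 + ((-7 + 3*(D - D))*D - 40) = 4 + ((-7 + 3*0)*D - 40) = 4 + ((-7 + 0)*D - 40) = 4 + (-7*D - 40) = 4 + (-40 - 7*D) = -36 - 7*D)
-5511 + C(12, -201) = -5511 + (-36 - 7*12) = -5511 + (-36 - 84) = -5511 - 120 = -5631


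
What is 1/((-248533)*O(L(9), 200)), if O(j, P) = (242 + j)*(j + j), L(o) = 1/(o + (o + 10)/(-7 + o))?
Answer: -1369/8903446192 ≈ -1.5376e-7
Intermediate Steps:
L(o) = 1/(o + (10 + o)/(-7 + o))
O(j, P) = 2*j*(242 + j) (O(j, P) = (242 + j)*(2*j) = 2*j*(242 + j))
1/((-248533)*O(L(9), 200)) = 1/((-248533)*((2*((-7 + 9)/(10 + 9**2 - 6*9))*(242 + (-7 + 9)/(10 + 9**2 - 6*9))))) = -37/(4*(242 + 2/(10 + 81 - 54)))/248533 = -37/(4*(242 + 2/37))/248533 = -1/(248533*(2*(2/37)*(8956/37))) = -1/(248533*35824/1369) = -1/248533*1369/35824 = -1369/8903446192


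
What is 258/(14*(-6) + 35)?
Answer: -258/49 ≈ -5.2653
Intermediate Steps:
258/(14*(-6) + 35) = 258/(-84 + 35) = 258/(-49) = -1/49*258 = -258/49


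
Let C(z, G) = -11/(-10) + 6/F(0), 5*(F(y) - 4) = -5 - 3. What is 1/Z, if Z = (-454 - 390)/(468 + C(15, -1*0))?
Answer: -1179/2110 ≈ -0.55877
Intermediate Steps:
F(y) = 12/5 (F(y) = 4 + (-5 - 3)/5 = 4 + (⅕)*(-8) = 4 - 8/5 = 12/5)
C(z, G) = 18/5 (C(z, G) = -11/(-10) + 6/(12/5) = -11*(-⅒) + 6*(5/12) = 11/10 + 5/2 = 18/5)
Z = -2110/1179 (Z = (-454 - 390)/(468 + 18/5) = -844/2358/5 = -844*5/2358 = -2110/1179 ≈ -1.7897)
1/Z = 1/(-2110/1179) = -1179/2110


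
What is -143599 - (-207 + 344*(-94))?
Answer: -111056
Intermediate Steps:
-143599 - (-207 + 344*(-94)) = -143599 - (-207 - 32336) = -143599 - 1*(-32543) = -143599 + 32543 = -111056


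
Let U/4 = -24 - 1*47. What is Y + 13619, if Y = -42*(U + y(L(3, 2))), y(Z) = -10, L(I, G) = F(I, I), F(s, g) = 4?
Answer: 25967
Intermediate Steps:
L(I, G) = 4
U = -284 (U = 4*(-24 - 1*47) = 4*(-24 - 47) = 4*(-71) = -284)
Y = 12348 (Y = -42*(-284 - 10) = -42*(-294) = 12348)
Y + 13619 = 12348 + 13619 = 25967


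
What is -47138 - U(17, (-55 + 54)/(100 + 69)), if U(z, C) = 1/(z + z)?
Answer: -1602693/34 ≈ -47138.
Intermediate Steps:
U(z, C) = 1/(2*z)
-47138 - U(17, (-55 + 54)/(100 + 69)) = -47138 - 1/(2*17) = -47138 - 1*1/34 = -47138 - 1/34 = -1602693/34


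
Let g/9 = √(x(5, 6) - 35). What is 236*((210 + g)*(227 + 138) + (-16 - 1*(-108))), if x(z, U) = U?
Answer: 18111112 + 775260*I*√29 ≈ 1.8111e+7 + 4.1749e+6*I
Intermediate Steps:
g = 9*I*√29 (g = 9*√(6 - 35) = 9*√(-29) = 9*(I*√29) = 9*I*√29 ≈ 48.466*I)
236*((210 + g)*(227 + 138) + (-16 - 1*(-108))) = 236*((210 + 9*I*√29)*(227 + 138) + (-16 - 1*(-108))) = 236*((210 + 9*I*√29)*365 + (-16 + 108)) = 236*((76650 + 3285*I*√29) + 92) = 236*(76742 + 3285*I*√29) = 18111112 + 775260*I*√29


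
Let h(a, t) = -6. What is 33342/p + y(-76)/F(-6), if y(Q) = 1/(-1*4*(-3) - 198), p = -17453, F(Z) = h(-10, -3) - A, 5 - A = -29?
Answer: -8001517/4188720 ≈ -1.9103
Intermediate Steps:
A = 34 (A = 5 - 1*(-29) = 5 + 29 = 34)
F(Z) = -40 (F(Z) = -6 - 1*34 = -6 - 34 = -40)
y(Q) = -1/186 (y(Q) = 1/(-4*(-3) - 198) = 1/(12 - 198) = 1/(-186) = -1/186)
33342/p + y(-76)/F(-6) = 33342/(-17453) - 1/186/(-40) = 33342*(-1/17453) - 1/186*(-1/40) = -33342/17453 + 1/7440 = -8001517/4188720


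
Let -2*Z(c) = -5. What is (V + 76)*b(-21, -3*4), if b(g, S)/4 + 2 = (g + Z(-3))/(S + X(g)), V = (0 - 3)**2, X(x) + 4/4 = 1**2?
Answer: -935/6 ≈ -155.83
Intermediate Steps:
Z(c) = 5/2 (Z(c) = -1/2*(-5) = 5/2)
X(x) = 0 (X(x) = -1 + 1**2 = -1 + 1 = 0)
V = 9 (V = (-3)**2 = 9)
b(g, S) = -8 + 4*(5/2 + g)/S (b(g, S) = -8 + 4*((g + 5/2)/(S + 0)) = -8 + 4*((5/2 + g)/S) = -8 + 4*(5/2 + g)/S)
(V + 76)*b(-21, -3*4) = (9 + 76)*(2*(5 - (-12)*4 + 2*(-21))/((-3*4))) = 85*(2*(5 - 4*(-12) - 42)/(-12)) = 85*(2*(-1/12)*(5 + 48 - 42)) = 85*(2*(-1/12)*11) = 85*(-11/6) = -935/6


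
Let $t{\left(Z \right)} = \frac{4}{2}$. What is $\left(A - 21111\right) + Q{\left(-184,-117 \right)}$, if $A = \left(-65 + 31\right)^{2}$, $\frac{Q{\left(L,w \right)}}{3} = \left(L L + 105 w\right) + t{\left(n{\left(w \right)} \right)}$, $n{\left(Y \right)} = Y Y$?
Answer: $44764$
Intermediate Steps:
$n{\left(Y \right)} = Y^{2}$
$t{\left(Z \right)} = 2$ ($t{\left(Z \right)} = 4 \cdot \frac{1}{2} = 2$)
$Q{\left(L,w \right)} = 6 + 3 L^{2} + 315 w$ ($Q{\left(L,w \right)} = 3 \left(\left(L L + 105 w\right) + 2\right) = 3 \left(\left(L^{2} + 105 w\right) + 2\right) = 3 \left(2 + L^{2} + 105 w\right) = 6 + 3 L^{2} + 315 w$)
$A = 1156$ ($A = \left(-34\right)^{2} = 1156$)
$\left(A - 21111\right) + Q{\left(-184,-117 \right)} = \left(1156 - 21111\right) + \left(6 + 3 \left(-184\right)^{2} + 315 \left(-117\right)\right) = -19955 + \left(6 + 3 \cdot 33856 - 36855\right) = -19955 + \left(6 + 101568 - 36855\right) = -19955 + 64719 = 44764$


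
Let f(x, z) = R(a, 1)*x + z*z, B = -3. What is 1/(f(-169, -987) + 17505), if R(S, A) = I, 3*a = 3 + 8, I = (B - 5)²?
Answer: 1/980858 ≈ 1.0195e-6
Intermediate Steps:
I = 64 (I = (-3 - 5)² = (-8)² = 64)
a = 11/3 (a = (3 + 8)/3 = (⅓)*11 = 11/3 ≈ 3.6667)
R(S, A) = 64
f(x, z) = z² + 64*x (f(x, z) = 64*x + z*z = 64*x + z² = z² + 64*x)
1/(f(-169, -987) + 17505) = 1/(((-987)² + 64*(-169)) + 17505) = 1/((974169 - 10816) + 17505) = 1/(963353 + 17505) = 1/980858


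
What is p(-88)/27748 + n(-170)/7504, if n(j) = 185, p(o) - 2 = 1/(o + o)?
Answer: 1155751/46743488 ≈ 0.024725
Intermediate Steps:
p(o) = 2 + 1/(2*o) (p(o) = 2 + 1/(o + o) = 2 + 1/(2*o))
p(-88)/27748 + n(-170)/7504 = (2 + (½)/(-88))/27748 + 185/7504 = (2 + (½)*(-1/88))*(1/27748) + 185*(1/7504) = (2 - 1/176)*(1/27748) + 185/7504 = (351/176)*(1/27748) + 185/7504 = 351/4883648 + 185/7504 = 1155751/46743488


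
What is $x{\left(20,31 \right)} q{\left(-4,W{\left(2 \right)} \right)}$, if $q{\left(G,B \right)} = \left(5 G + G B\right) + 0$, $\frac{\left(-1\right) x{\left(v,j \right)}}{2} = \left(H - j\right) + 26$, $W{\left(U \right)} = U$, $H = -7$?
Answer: $-672$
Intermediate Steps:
$x{\left(v,j \right)} = -38 + 2 j$ ($x{\left(v,j \right)} = - 2 \left(\left(-7 - j\right) + 26\right) = - 2 \left(19 - j\right) = -38 + 2 j$)
$q{\left(G,B \right)} = 5 G + B G$ ($q{\left(G,B \right)} = \left(5 G + B G\right) + 0 = 5 G + B G$)
$x{\left(20,31 \right)} q{\left(-4,W{\left(2 \right)} \right)} = \left(-38 + 2 \cdot 31\right) \left(- 4 \left(5 + 2\right)\right) = \left(-38 + 62\right) \left(\left(-4\right) 7\right) = 24 \left(-28\right) = -672$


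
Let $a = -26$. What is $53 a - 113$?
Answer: $-1491$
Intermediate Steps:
$53 a - 113 = 53 \left(-26\right) - 113 = -1378 - 113 = -1491$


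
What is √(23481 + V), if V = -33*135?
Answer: 3*√2114 ≈ 137.93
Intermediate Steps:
V = -4455
√(23481 + V) = √(23481 - 4455) = √19026 = 3*√2114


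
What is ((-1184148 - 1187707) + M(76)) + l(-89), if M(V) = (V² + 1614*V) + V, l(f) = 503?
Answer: -2242836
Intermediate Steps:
M(V) = V² + 1615*V
((-1184148 - 1187707) + M(76)) + l(-89) = ((-1184148 - 1187707) + 76*(1615 + 76)) + 503 = (-2371855 + 76*1691) + 503 = (-2371855 + 128516) + 503 = -2243339 + 503 = -2242836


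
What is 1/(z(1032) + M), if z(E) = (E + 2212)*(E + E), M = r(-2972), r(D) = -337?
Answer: 1/6695279 ≈ 1.4936e-7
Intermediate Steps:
M = -337
z(E) = 2*E*(2212 + E) (z(E) = (2212 + E)*(2*E) = 2*E*(2212 + E))
1/(z(1032) + M) = 1/(2*1032*(2212 + 1032) - 337) = 1/(2*1032*3244 - 337) = 1/(6695616 - 337) = 1/6695279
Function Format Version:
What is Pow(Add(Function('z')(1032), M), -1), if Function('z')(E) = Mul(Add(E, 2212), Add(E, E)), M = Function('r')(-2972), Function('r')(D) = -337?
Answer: Rational(1, 6695279) ≈ 1.4936e-7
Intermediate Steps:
M = -337
Function('z')(E) = Mul(2, E, Add(2212, E)) (Function('z')(E) = Mul(Add(2212, E), Mul(2, E)) = Mul(2, E, Add(2212, E)))
Pow(Add(Function('z')(1032), M), -1) = Pow(Add(Mul(2, 1032, Add(2212, 1032)), -337), -1) = Pow(Add(Mul(2, 1032, 3244), -337), -1) = Pow(Add(6695616, -337), -1) = Pow(6695279, -1) = Rational(1, 6695279)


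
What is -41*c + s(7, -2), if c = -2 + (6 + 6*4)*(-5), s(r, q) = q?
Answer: 6230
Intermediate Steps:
c = -152 (c = -2 + (6 + 24)*(-5) = -2 + 30*(-5) = -2 - 150 = -152)
-41*c + s(7, -2) = -41*(-152) - 2 = 6232 - 2 = 6230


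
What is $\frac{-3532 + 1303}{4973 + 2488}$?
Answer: $- \frac{743}{2487} \approx -0.29875$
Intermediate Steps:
$\frac{-3532 + 1303}{4973 + 2488} = - \frac{2229}{7461} = \left(-2229\right) \frac{1}{7461} = - \frac{743}{2487}$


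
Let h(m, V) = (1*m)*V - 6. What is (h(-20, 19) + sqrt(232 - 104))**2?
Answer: 149124 - 6176*sqrt(2) ≈ 1.4039e+5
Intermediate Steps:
h(m, V) = -6 + V*m (h(m, V) = m*V - 6 = V*m - 6 = -6 + V*m)
(h(-20, 19) + sqrt(232 - 104))**2 = ((-6 + 19*(-20)) + sqrt(232 - 104))**2 = ((-6 - 380) + sqrt(128))**2 = (-386 + 8*sqrt(2))**2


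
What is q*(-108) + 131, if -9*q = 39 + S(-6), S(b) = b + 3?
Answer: 563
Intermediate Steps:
S(b) = 3 + b
q = -4 (q = -(39 + (3 - 6))/9 = -(39 - 3)/9 = -⅑*36 = -4)
q*(-108) + 131 = -4*(-108) + 131 = 432 + 131 = 563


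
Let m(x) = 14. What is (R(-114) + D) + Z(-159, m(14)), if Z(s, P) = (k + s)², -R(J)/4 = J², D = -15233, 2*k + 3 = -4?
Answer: -163243/4 ≈ -40811.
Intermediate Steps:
k = -7/2 (k = -3/2 + (½)*(-4) = -3/2 - 2 = -7/2 ≈ -3.5000)
R(J) = -4*J²
Z(s, P) = (-7/2 + s)²
(R(-114) + D) + Z(-159, m(14)) = (-4*(-114)² - 15233) + (-7 + 2*(-159))²/4 = (-4*12996 - 15233) + (-7 - 318)²/4 = (-51984 - 15233) + (¼)*(-325)² = -67217 + (¼)*105625 = -67217 + 105625/4 = -163243/4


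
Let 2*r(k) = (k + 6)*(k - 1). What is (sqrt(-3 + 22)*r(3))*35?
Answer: 315*sqrt(19) ≈ 1373.1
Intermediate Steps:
r(k) = (-1 + k)*(6 + k)/2 (r(k) = ((k + 6)*(k - 1))/2 = ((6 + k)*(-1 + k))/2 = ((-1 + k)*(6 + k))/2 = (-1 + k)*(6 + k)/2)
(sqrt(-3 + 22)*r(3))*35 = (sqrt(-3 + 22)*(-3 + (1/2)*3**2 + (5/2)*3))*35 = (sqrt(19)*(-3 + (1/2)*9 + 15/2))*35 = (sqrt(19)*(-3 + 9/2 + 15/2))*35 = (sqrt(19)*9)*35 = (9*sqrt(19))*35 = 315*sqrt(19)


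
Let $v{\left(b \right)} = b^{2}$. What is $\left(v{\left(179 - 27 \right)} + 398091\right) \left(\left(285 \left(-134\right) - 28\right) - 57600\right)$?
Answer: $-40358062510$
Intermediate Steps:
$\left(v{\left(179 - 27 \right)} + 398091\right) \left(\left(285 \left(-134\right) - 28\right) - 57600\right) = \left(\left(179 - 27\right)^{2} + 398091\right) \left(\left(285 \left(-134\right) - 28\right) - 57600\right) = \left(152^{2} + 398091\right) \left(\left(-38190 - 28\right) - 57600\right) = \left(23104 + 398091\right) \left(-38218 - 57600\right) = 421195 \left(-95818\right) = -40358062510$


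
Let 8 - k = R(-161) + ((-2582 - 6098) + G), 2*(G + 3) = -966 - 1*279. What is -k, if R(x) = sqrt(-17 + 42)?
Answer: -18617/2 ≈ -9308.5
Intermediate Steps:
G = -1251/2 (G = -3 + (-966 - 1*279)/2 = -3 + (-966 - 279)/2 = -3 + (1/2)*(-1245) = -3 - 1245/2 = -1251/2 ≈ -625.50)
R(x) = 5 (R(x) = sqrt(25) = 5)
k = 18617/2 (k = 8 - (5 + ((-2582 - 6098) - 1251/2)) = 8 - (5 + (-8680 - 1251/2)) = 8 - (5 - 18611/2) = 8 - 1*(-18601/2) = 8 + 18601/2 = 18617/2 ≈ 9308.5)
-k = -1*18617/2 = -18617/2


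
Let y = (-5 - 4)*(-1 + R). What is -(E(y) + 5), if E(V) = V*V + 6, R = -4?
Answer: -2036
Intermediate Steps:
y = 45 (y = (-5 - 4)*(-1 - 4) = -9*(-5) = 45)
E(V) = 6 + V² (E(V) = V² + 6 = 6 + V²)
-(E(y) + 5) = -((6 + 45²) + 5) = -((6 + 2025) + 5) = -(2031 + 5) = -1*2036 = -2036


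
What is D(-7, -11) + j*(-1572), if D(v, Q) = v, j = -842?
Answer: 1323617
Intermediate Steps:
D(-7, -11) + j*(-1572) = -7 - 842*(-1572) = -7 + 1323624 = 1323617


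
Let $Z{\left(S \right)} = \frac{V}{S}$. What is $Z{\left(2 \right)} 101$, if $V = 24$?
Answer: $1212$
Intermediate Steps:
$Z{\left(S \right)} = \frac{24}{S}$
$Z{\left(2 \right)} 101 = \frac{24}{2} \cdot 101 = 24 \cdot \frac{1}{2} \cdot 101 = 12 \cdot 101 = 1212$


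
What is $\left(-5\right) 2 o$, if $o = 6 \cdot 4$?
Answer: $-240$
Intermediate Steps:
$o = 24$
$\left(-5\right) 2 o = \left(-5\right) 2 \cdot 24 = \left(-10\right) 24 = -240$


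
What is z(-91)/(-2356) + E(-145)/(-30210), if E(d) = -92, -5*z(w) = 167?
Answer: 32257/1873020 ≈ 0.017222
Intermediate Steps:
z(w) = -167/5 (z(w) = -1/5*167 = -167/5)
z(-91)/(-2356) + E(-145)/(-30210) = -167/5/(-2356) - 92/(-30210) = -167/5*(-1/2356) - 92*(-1/30210) = 167/11780 + 46/15105 = 32257/1873020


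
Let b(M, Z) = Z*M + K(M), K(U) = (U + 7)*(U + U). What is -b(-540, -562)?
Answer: -879120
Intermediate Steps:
K(U) = 2*U*(7 + U) (K(U) = (7 + U)*(2*U) = 2*U*(7 + U))
b(M, Z) = M*Z + 2*M*(7 + M) (b(M, Z) = Z*M + 2*M*(7 + M) = M*Z + 2*M*(7 + M))
-b(-540, -562) = -(-540)*(14 - 562 + 2*(-540)) = -(-540)*(14 - 562 - 1080) = -(-540)*(-1628) = -1*879120 = -879120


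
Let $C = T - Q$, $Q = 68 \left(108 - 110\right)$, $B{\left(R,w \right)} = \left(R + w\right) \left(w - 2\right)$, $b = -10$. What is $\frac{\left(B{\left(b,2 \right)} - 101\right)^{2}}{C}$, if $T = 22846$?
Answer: $\frac{10201}{22982} \approx 0.44387$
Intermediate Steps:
$B{\left(R,w \right)} = \left(-2 + w\right) \left(R + w\right)$ ($B{\left(R,w \right)} = \left(R + w\right) \left(-2 + w\right) = \left(-2 + w\right) \left(R + w\right)$)
$Q = -136$ ($Q = 68 \left(-2\right) = -136$)
$C = 22982$ ($C = 22846 - -136 = 22846 + 136 = 22982$)
$\frac{\left(B{\left(b,2 \right)} - 101\right)^{2}}{C} = \frac{\left(\left(2^{2} - -20 - 4 - 20\right) - 101\right)^{2}}{22982} = \left(\left(4 + 20 - 4 - 20\right) - 101\right)^{2} \cdot \frac{1}{22982} = \left(0 - 101\right)^{2} \cdot \frac{1}{22982} = \left(-101\right)^{2} \cdot \frac{1}{22982} = 10201 \cdot \frac{1}{22982} = \frac{10201}{22982}$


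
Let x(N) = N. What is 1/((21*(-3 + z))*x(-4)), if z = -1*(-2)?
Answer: 1/84 ≈ 0.011905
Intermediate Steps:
z = 2
1/((21*(-3 + z))*x(-4)) = 1/((21*(-3 + 2))*(-4)) = 1/((21*(-1))*(-4)) = 1/(-21*(-4)) = 1/84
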